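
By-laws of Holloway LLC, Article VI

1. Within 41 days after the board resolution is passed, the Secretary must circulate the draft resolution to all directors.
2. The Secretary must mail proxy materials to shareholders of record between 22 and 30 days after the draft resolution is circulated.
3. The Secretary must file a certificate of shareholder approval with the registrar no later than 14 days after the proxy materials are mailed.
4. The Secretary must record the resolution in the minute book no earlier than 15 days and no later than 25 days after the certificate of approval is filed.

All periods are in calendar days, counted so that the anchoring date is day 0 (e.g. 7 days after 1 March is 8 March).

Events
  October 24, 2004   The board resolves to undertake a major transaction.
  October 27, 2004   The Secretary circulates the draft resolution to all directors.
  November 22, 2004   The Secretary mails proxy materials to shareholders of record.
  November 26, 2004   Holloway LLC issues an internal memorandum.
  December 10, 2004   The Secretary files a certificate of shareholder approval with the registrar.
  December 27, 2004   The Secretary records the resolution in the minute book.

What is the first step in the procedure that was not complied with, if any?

(1) due by October 24, 2004 + 41 days = December 4, 2004; completed October 27, 2004, before the deadline.
(2) the permitted window runs from October 27, 2004 + 22 = November 18, 2004 to October 27, 2004 + 30 = November 26, 2004; done November 22, 2004, which is between those dates.
(3) due by November 22, 2004 + 14 days = December 6, 2004; not done until December 10, 2004, 4 days after the deadline.

Step 3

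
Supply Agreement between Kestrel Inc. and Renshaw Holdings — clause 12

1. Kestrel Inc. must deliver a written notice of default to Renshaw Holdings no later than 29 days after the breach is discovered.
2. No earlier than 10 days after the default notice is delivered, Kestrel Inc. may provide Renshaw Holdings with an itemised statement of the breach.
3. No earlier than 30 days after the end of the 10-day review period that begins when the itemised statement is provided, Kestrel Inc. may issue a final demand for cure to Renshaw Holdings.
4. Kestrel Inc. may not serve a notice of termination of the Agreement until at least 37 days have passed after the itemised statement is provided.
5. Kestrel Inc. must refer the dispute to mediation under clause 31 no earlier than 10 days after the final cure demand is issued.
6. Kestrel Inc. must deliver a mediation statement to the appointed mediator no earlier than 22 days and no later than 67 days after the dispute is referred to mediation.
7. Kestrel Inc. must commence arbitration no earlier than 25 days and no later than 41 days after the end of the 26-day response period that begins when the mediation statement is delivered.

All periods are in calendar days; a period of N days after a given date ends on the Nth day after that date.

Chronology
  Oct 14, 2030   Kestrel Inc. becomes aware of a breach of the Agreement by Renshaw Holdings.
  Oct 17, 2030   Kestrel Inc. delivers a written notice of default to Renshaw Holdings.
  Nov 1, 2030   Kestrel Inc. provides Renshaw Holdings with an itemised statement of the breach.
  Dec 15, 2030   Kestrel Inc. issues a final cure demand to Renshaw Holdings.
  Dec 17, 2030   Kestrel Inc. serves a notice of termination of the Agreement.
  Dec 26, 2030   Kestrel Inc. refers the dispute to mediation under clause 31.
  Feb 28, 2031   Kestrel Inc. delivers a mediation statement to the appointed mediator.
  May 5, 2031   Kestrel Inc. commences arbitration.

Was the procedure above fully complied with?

Yes

(1) due by Oct 14, 2030 + 29 days = Nov 12, 2030; completed Oct 17, 2030, before the deadline.
(2) permitted from Oct 17, 2030 + 10 days = Oct 27, 2030 onward; Nov 1, 2030 is on or after that date.
(3) permitted from Nov 11, 2030 + 30 days = Dec 11, 2030 onward; Dec 15, 2030 is on or after that date.
(4) permitted from Nov 1, 2030 + 37 days = Dec 8, 2030 onward; Dec 17, 2030 is on or after that date.
(5) permitted from Dec 15, 2030 + 10 days = Dec 25, 2030 onward; done Dec 26, 2030, after the minimum wait.
(6) the permitted window runs from Dec 26, 2030 + 22 = Jan 17, 2031 to Dec 26, 2030 + 67 = Mar 3, 2031; done Feb 28, 2031, which is between those dates.
(7) the permitted window runs from Mar 26, 2031 + 25 = Apr 20, 2031 to Mar 26, 2031 + 41 = May 6, 2031; done May 5, 2031 — within the window.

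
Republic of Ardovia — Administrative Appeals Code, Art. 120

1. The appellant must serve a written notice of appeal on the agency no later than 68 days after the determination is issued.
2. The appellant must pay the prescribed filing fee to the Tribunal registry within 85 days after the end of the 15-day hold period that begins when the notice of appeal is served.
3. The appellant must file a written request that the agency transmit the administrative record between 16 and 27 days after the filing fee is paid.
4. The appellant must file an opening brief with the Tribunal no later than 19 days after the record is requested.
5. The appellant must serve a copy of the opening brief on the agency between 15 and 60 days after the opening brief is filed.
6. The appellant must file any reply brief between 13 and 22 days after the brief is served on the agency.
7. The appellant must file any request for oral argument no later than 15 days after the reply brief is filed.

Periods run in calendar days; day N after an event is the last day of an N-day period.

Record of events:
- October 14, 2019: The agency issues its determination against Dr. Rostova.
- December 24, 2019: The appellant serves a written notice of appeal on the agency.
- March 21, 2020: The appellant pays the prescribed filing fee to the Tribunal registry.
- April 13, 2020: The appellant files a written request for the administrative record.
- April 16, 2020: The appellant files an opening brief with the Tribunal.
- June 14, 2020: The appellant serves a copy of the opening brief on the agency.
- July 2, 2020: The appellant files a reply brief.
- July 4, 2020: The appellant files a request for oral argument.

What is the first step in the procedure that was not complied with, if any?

Step 1: 68 days after October 14, 2019 (when the determination is issued) is December 21, 2019; not done until December 24, 2019, 3 days after the deadline.
Later steps need not be reached.

Step 1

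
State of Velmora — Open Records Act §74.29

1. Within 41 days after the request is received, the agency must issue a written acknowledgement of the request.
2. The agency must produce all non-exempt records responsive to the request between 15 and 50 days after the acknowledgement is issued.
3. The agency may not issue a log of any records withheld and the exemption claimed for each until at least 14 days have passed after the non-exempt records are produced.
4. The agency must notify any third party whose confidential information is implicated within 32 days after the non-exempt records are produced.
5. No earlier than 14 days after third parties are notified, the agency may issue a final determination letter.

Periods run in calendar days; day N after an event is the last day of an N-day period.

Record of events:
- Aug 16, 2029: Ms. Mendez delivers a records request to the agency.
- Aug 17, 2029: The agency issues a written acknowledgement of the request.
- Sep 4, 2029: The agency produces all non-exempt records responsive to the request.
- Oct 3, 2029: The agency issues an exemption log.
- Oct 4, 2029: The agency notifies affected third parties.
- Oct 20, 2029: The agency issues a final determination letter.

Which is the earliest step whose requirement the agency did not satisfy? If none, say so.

(1) due by Aug 16, 2029 + 41 days = Sep 26, 2029; completed Aug 17, 2029, before the deadline.
(2) the permitted window runs from Aug 17, 2029 + 15 = Sep 1, 2029 to Aug 17, 2029 + 50 = Oct 6, 2029; done Sep 4, 2029 — within the window.
(3) permitted from Sep 4, 2029 + 14 days = Sep 18, 2029 onward; Oct 3, 2029 is on or after that date.
(4) due by Sep 4, 2029 + 32 days = Oct 6, 2029; Oct 4, 2029 is within that limit.
(5) permitted from Oct 4, 2029 + 14 days = Oct 18, 2029 onward; done Oct 20, 2029, after the minimum wait.

None — every step was satisfied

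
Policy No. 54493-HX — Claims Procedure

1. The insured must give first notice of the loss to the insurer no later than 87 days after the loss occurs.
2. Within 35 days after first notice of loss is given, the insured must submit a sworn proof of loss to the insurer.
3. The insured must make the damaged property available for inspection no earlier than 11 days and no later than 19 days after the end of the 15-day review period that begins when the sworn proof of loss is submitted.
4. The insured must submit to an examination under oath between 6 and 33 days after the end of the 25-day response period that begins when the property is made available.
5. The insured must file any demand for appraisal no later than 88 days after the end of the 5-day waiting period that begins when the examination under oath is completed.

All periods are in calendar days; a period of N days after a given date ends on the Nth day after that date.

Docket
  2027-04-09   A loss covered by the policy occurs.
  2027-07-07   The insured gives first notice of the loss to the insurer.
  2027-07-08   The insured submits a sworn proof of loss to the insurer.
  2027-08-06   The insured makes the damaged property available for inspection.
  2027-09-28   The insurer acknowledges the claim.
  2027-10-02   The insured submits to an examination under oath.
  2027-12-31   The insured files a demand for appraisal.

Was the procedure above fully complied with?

(1) due by 2027-04-09 + 87 days = 2027-07-05; done 2027-07-07 — 2 days late.
Later steps need not be reached.

No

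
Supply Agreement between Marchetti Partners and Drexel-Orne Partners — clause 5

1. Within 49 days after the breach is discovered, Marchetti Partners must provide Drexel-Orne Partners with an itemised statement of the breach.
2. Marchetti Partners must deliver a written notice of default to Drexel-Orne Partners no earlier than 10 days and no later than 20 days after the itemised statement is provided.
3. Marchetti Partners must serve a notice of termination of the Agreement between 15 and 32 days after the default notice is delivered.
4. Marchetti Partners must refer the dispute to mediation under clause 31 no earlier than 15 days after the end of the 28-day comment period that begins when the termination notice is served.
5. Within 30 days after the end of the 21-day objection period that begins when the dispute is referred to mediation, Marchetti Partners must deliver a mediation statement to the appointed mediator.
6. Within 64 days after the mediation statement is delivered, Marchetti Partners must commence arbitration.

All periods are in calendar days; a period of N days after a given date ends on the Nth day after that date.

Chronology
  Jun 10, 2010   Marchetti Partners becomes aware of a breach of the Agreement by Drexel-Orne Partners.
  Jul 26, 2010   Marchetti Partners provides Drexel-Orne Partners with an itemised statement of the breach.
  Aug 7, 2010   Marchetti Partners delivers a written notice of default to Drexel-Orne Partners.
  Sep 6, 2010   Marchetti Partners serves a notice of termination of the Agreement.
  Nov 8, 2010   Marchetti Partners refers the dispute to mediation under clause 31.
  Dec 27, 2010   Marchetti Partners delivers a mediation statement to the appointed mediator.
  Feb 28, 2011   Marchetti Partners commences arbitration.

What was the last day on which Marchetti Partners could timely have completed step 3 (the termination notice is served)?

Step 3 runs from Aug 7, 2010, when the default notice is delivered. The window is 15–32 days after Aug 7, 2010; it closes on Sep 8, 2010.

Sep 8, 2010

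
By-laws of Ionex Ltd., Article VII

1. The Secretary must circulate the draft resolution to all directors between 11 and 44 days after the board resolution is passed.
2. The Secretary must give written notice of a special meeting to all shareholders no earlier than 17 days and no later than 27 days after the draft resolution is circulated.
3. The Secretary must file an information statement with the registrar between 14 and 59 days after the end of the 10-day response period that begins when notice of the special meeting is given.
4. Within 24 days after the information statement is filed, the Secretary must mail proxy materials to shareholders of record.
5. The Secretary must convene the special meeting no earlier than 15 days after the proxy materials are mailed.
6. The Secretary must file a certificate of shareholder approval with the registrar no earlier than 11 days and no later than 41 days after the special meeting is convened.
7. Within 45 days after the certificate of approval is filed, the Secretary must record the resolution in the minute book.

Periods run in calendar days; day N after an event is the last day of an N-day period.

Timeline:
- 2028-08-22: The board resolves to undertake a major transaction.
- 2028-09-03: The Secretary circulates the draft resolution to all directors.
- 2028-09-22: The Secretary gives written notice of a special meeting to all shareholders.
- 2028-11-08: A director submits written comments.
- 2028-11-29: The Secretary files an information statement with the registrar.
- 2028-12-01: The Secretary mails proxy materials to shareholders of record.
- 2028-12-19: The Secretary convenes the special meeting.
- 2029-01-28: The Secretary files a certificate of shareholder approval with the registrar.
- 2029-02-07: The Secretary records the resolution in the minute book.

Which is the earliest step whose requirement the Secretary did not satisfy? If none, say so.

(1) the permitted window runs from 2028-08-22 + 11 = 2028-09-02 to 2028-08-22 + 44 = 2028-10-05; done 2028-09-03 — within the window.
(2) the permitted window runs from 2028-09-03 + 17 = 2028-09-20 to 2028-09-03 + 27 = 2028-09-30; done 2028-09-22 — within the window.
(3) the permitted window runs from 2028-10-02 + 14 = 2028-10-16 to 2028-10-02 + 59 = 2028-11-30; done 2028-11-29 — within the window.
(4) due by 2028-11-29 + 24 days = 2028-12-23; done 2028-12-01 — timely.
(5) permitted from 2028-12-01 + 15 days = 2028-12-16 onward; done 2028-12-19 — permitted.
(6) the permitted window runs from 2028-12-19 + 11 = 2028-12-30 to 2028-12-19 + 41 = 2029-01-29; 2029-01-28 falls inside that range.
(7) due by 2029-01-28 + 45 days = 2029-03-14; 2029-02-07 is within that limit.

None — every step was satisfied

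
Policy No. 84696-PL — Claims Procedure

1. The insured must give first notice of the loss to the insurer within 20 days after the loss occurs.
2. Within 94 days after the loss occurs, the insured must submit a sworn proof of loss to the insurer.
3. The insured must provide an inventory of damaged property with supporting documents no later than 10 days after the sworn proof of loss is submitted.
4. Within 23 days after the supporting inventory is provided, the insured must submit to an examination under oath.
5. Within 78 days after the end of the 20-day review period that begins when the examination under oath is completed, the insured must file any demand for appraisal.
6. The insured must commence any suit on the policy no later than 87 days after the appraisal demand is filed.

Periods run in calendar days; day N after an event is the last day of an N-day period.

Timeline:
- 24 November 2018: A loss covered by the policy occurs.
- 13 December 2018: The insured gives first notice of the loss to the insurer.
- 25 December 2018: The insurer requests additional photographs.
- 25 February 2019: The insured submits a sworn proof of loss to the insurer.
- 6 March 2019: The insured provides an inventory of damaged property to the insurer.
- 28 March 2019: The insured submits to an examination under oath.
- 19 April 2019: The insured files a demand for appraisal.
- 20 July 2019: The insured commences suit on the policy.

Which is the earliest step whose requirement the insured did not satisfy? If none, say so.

Step 6

Step 1: 20 days after 24 November 2018 (when the loss occurs) is 14 December 2018; completed 13 December 2018, before the deadline.
Step 2: 94 days after 24 November 2018 (when the loss occurs) is 26 February 2019; 25 February 2019 is within that limit.
Step 3: 10 days after 25 February 2019 (when the sworn proof of loss is submitted) is 7 March 2019; completed 6 March 2019, before the deadline.
Step 4: 23 days after 6 March 2019 (when the supporting inventory is provided) is 29 March 2019; completed 28 March 2019, before the deadline.
Step 5: 78 days after 17 April 2019 (end of the 20-day review period, which began when the examination under oath is completed on 28 March 2019) is 4 July 2019; completed 19 April 2019, before the deadline.
Step 6: 87 days after 19 April 2019 (when the appraisal demand is filed) is 15 July 2019; 20 July 2019 misses that deadline by 5 days.
That is the first point of non-compliance.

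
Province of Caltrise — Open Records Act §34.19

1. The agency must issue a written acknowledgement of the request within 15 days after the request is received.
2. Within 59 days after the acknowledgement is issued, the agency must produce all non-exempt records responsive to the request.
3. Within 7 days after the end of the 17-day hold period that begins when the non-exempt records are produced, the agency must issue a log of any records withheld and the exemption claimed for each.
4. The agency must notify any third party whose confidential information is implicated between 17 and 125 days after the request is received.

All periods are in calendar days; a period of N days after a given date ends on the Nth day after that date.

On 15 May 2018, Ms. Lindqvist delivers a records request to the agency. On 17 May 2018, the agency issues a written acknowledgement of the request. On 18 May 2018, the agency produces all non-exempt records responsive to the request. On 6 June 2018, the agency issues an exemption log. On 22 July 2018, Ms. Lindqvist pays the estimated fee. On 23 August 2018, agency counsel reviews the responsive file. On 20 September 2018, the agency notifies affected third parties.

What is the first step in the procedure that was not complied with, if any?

Step 4

Step 1: 15 days after 15 May 2018 (when the request is received) is 30 May 2018; done 17 May 2018 — timely.
Step 2: 59 days after 17 May 2018 (when the acknowledgement is issued) is 15 July 2018; done 18 May 2018 — timely.
Step 3: 7 days after 4 June 2018 (end of the 17-day hold period, which began when the non-exempt records are produced on 18 May 2018) is 11 June 2018; done 6 June 2018 — timely.
Step 4: the window is 17–125 days after 15 May 2018 (when the request is received), so 1 June 2018 through 17 September 2018; done 20 September 2018 — 3 days after the window closed.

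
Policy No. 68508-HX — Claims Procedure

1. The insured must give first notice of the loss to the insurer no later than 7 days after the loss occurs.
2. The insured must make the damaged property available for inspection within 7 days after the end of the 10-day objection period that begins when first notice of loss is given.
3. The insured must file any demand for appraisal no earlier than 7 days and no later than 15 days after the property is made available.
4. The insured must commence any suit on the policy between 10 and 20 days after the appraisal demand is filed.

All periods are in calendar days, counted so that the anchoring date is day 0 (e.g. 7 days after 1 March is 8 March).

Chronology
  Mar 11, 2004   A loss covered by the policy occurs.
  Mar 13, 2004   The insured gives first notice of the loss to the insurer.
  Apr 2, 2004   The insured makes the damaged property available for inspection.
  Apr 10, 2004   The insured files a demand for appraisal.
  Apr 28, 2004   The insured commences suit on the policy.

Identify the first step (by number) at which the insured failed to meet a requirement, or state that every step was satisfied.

(1) due by Mar 11, 2004 + 7 days = Mar 18, 2004; completed Mar 13, 2004, before the deadline.
(2) due by Mar 23, 2004 + 7 days = Mar 30, 2004; Apr 2, 2004 misses that deadline by 3 days.
The procedure was therefore not followed at step 2.

Step 2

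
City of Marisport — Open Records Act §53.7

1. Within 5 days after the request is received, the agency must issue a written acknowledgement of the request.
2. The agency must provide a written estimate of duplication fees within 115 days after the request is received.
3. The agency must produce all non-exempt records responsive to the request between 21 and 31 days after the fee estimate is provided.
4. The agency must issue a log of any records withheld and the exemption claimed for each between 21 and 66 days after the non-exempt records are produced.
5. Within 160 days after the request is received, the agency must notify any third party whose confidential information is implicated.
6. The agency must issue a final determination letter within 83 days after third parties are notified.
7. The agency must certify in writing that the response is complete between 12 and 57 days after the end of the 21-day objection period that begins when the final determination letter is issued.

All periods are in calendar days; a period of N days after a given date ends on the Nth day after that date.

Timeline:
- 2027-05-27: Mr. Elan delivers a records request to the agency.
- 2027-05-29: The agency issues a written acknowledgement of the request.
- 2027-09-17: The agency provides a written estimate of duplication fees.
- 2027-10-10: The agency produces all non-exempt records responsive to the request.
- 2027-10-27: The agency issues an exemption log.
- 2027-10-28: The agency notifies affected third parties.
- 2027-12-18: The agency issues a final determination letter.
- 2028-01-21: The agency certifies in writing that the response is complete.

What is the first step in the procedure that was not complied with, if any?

Step 1 — counting 5 days from 2027-05-27 (when the request is received) gives a deadline of 2027-06-01; 2027-05-29 is within that limit.
Step 2 — counting 115 days from 2027-05-27 (when the request is received) gives a deadline of 2027-09-19; completed 2027-09-17, before the deadline.
Step 3 — 21 and 31 days from 2027-09-17 (when the fee estimate is provided) are 2027-10-08 and 2027-10-18 respectively; done 2027-10-10, which is between those dates.
Step 4 — 21 and 66 days from 2027-10-10 (when the non-exempt records are produced) are 2027-10-31 and 2027-12-15 respectively; 2027-10-27 is 4 days too early.

Step 4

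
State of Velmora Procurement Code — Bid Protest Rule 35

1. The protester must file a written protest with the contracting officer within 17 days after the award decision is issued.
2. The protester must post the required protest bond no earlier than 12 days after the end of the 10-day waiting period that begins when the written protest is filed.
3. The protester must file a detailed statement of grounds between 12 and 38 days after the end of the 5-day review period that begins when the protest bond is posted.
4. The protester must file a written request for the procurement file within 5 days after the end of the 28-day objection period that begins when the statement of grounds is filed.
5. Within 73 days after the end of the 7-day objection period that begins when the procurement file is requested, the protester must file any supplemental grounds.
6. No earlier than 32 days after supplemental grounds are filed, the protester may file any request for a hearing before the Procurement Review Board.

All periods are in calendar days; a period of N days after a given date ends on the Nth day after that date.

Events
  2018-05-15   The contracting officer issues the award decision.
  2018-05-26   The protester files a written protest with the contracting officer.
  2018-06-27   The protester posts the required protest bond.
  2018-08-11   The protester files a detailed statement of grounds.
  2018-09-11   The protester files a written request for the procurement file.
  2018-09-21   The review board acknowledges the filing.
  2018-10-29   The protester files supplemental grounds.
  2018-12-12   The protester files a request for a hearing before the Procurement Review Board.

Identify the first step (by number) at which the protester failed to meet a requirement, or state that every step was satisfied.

Step 1: 17 days after 2018-05-15 (when the award decision is issued) is 2018-06-01; done 2018-05-26 — timely.
Step 2: the earliest permitted date is 12 days after 2018-06-05 (end of the 10-day waiting period, which began when the written protest is filed on 2018-05-26), i.e. 2018-06-17; 2018-06-27 is on or after that date.
Step 3: the window is 12–38 days after 2018-07-02 (end of the 5-day review period, which began when the protest bond is posted on 2018-06-27), so 2018-07-14 through 2018-08-09; 2018-08-11 is 2 days past the end of the window.

Step 3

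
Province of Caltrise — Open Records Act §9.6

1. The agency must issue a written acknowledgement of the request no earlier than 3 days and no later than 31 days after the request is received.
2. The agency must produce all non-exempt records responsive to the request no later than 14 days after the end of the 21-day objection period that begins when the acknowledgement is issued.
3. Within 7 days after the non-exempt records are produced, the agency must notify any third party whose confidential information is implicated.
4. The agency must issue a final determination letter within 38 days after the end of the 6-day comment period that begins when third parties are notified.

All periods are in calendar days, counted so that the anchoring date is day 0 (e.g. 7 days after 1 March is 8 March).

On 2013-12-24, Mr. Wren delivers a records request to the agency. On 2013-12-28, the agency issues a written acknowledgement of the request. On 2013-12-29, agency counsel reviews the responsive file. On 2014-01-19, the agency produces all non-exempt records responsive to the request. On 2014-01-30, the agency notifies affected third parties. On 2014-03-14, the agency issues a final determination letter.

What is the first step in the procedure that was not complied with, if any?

Step 3

Step 1 — 3 and 31 days from 2013-12-24 (when the request is received) are 2013-12-27 and 2014-01-24 respectively; 2013-12-28 falls inside that range.
Step 2 — counting 14 days from 2014-01-18 (end of the 21-day objection period, which began when the acknowledgement is issued on 2013-12-28) gives a deadline of 2014-02-01; completed 2014-01-19, before the deadline.
Step 3 — counting 7 days from 2014-01-19 (when the non-exempt records are produced) gives a deadline of 2014-01-26; done 2014-01-30 — 4 days late.
The analysis stops there.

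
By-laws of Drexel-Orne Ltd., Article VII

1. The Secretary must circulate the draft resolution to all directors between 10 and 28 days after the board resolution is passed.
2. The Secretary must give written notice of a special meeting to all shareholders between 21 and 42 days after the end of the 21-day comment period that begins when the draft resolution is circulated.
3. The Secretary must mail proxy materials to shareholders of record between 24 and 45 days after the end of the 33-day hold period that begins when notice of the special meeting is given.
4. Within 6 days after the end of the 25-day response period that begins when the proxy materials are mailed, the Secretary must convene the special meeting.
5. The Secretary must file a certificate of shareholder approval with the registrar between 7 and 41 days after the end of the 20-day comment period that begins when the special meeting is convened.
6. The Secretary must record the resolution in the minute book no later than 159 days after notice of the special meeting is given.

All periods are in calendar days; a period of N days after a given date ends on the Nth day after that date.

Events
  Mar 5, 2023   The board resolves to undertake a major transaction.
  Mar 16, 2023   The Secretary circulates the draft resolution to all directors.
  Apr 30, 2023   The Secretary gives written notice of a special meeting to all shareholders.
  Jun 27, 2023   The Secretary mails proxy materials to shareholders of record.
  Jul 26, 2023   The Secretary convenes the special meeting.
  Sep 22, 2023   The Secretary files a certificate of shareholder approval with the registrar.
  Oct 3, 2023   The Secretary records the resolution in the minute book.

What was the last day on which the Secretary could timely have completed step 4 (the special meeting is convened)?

The proxy materials are mailed on Jun 27, 2023; the 25-day response period therefore ends Jul 22, 2023, and step 4 runs from that date. 6 days after Jul 22, 2023 is Jul 28, 2023.

Jul 28, 2023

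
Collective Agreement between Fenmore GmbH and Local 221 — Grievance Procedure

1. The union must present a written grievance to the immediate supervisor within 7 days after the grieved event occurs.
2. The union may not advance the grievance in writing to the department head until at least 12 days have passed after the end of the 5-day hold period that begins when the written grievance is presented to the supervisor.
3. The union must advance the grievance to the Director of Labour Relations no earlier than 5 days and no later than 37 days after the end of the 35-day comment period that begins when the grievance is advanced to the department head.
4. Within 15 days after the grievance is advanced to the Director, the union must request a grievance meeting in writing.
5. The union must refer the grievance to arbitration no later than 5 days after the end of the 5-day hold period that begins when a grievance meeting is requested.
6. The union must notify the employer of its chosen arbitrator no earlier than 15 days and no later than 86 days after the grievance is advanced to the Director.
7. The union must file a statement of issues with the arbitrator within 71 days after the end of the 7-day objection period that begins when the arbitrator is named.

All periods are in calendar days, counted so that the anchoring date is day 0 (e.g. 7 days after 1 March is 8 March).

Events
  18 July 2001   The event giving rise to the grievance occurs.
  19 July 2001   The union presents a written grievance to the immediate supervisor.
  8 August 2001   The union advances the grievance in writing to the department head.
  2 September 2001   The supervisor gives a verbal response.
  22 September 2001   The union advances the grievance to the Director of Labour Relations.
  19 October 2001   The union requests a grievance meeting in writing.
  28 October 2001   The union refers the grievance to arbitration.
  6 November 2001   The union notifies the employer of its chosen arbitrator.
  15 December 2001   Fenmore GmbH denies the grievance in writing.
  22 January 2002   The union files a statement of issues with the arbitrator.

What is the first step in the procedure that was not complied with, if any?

Step 1: 7 days after 18 July 2001 (when the grieved event occurs) is 25 July 2001; completed 19 July 2001, before the deadline.
Step 2: the earliest permitted date is 12 days after 24 July 2001 (end of the 5-day hold period, which began when the written grievance is presented to the supervisor on 19 July 2001), i.e. 5 August 2001; done 8 August 2001, after the minimum wait.
Step 3: the window is 5–37 days after 12 September 2001 (end of the 35-day comment period, which began when the grievance is advanced to the department head on 8 August 2001), so 17 September 2001 through 19 October 2001; 22 September 2001 falls inside that range.
Step 4: 15 days after 22 September 2001 (when the grievance is advanced to the Director) is 7 October 2001; done 19 October 2001 — 12 days late.
That is the first point of non-compliance.

Step 4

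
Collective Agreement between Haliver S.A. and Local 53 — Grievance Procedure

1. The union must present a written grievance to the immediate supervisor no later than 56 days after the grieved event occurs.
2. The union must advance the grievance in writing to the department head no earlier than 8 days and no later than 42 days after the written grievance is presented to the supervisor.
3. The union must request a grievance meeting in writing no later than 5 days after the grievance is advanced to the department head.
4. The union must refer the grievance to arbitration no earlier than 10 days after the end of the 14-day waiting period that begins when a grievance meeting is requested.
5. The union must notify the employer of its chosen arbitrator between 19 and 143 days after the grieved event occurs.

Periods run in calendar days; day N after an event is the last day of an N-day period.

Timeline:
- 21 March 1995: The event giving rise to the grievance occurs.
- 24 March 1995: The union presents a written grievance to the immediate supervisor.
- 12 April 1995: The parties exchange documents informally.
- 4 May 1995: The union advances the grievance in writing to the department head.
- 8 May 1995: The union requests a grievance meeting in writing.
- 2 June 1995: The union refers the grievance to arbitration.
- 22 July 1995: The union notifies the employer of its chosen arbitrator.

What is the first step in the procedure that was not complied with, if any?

Step 1 — counting 56 days from 21 March 1995 (when the grieved event occurs) gives a deadline of 16 May 1995; done 24 March 1995 — timely.
Step 2 — 8 and 42 days from 24 March 1995 (when the written grievance is presented to the supervisor) are 1 April 1995 and 5 May 1995 respectively; done 4 May 1995, which is between those dates.
Step 3 — counting 5 days from 4 May 1995 (when the grievance is advanced to the department head) gives a deadline of 9 May 1995; completed 8 May 1995, before the deadline.
Step 4 — must wait 10 days from 22 May 1995 (end of the 14-day waiting period, which began when a grievance meeting is requested on 8 May 1995), so not before 1 June 1995; done 2 June 1995, after the minimum wait.
Step 5 — 19 and 143 days from 21 March 1995 (when the grieved event occurs) are 9 April 1995 and 11 August 1995 respectively; 22 July 1995 falls inside that range.

None — every step was satisfied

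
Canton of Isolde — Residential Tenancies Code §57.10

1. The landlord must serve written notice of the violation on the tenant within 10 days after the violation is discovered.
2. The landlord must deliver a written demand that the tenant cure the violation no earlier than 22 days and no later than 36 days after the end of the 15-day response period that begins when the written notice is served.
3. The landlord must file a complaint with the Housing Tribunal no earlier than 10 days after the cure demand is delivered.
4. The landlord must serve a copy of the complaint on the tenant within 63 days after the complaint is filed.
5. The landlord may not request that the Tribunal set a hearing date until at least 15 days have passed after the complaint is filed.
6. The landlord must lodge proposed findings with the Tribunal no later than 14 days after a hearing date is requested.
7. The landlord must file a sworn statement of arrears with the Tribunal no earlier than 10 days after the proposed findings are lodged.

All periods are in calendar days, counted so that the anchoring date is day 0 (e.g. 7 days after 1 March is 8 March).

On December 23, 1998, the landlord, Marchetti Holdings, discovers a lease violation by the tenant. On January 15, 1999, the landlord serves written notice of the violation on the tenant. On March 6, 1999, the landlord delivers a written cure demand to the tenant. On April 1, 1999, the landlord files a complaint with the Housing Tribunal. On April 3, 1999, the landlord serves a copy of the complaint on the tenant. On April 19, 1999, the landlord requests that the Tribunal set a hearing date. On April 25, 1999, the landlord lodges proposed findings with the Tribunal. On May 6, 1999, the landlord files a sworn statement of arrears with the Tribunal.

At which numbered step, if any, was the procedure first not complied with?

Step 1: 10 days after December 23, 1998 (when the violation is discovered) is January 2, 1999; not done until January 15, 1999, 13 days after the deadline.
No need to go further; step 1 was not satisfied.

Step 1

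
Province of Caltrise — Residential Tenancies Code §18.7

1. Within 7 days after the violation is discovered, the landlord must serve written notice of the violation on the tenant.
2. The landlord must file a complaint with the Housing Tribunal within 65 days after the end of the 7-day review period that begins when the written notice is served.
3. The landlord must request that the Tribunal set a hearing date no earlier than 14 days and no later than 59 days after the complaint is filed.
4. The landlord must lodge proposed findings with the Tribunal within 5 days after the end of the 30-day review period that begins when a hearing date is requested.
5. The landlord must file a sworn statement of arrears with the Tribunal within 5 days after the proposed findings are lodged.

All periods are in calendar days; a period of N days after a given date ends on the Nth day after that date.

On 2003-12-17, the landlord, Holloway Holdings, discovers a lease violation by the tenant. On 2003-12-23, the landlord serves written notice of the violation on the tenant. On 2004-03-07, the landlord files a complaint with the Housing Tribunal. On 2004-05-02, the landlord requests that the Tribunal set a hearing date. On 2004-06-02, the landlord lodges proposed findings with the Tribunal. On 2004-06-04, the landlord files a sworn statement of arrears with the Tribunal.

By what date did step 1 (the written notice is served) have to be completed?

Step 1 runs from 2003-12-17, when the violation is discovered. 7 days after 2003-12-17 is 2003-12-24.

2003-12-24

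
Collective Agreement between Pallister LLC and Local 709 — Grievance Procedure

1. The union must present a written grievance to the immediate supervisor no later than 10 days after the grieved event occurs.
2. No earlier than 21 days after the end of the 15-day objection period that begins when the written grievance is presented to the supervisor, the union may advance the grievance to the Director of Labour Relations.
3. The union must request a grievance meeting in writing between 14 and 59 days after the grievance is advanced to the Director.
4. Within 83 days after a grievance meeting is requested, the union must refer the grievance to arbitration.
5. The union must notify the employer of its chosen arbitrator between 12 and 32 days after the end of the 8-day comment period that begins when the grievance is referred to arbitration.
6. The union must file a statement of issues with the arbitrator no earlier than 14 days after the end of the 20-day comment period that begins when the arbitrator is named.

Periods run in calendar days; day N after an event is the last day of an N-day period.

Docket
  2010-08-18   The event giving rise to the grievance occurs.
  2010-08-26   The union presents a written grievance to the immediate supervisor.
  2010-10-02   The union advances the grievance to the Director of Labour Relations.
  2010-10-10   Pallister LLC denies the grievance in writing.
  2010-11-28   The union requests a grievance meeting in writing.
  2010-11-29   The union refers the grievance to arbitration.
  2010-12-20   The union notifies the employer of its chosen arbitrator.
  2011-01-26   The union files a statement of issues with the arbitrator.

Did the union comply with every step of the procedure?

(1) due by 2010-08-18 + 10 days = 2010-08-28; completed 2010-08-26, before the deadline.
(2) permitted from 2010-09-10 + 21 days = 2010-10-01 onward; 2010-10-02 is on or after that date.
(3) the permitted window runs from 2010-10-02 + 14 = 2010-10-16 to 2010-10-02 + 59 = 2010-11-30; done 2010-11-28, which is between those dates.
(4) due by 2010-11-28 + 83 days = 2011-02-19; done 2010-11-29 — timely.
(5) the permitted window runs from 2010-12-07 + 12 = 2010-12-19 to 2010-12-07 + 32 = 2011-01-08; 2010-12-20 falls inside that range.
(6) permitted from 2011-01-09 + 14 days = 2011-01-23 onward; done 2011-01-26, after the minimum wait.

Yes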